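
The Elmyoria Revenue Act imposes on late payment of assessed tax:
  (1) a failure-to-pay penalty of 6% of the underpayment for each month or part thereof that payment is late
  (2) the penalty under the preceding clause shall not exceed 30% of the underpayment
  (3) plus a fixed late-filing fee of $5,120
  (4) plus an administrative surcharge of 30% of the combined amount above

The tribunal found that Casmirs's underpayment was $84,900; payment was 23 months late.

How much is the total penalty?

Accrued rate: 6% × 23 = 138%, capped at 30% → 30%
Failure-to-pay penalty: 30% of $84,900 = $25,470
Penalty before surcharge: $25,470 + $5,120 = $30,590
Administrative surcharge: 30% of $30,590 = $9,177
Total penalty: $30,590 + $9,177 = $39,767

$39,767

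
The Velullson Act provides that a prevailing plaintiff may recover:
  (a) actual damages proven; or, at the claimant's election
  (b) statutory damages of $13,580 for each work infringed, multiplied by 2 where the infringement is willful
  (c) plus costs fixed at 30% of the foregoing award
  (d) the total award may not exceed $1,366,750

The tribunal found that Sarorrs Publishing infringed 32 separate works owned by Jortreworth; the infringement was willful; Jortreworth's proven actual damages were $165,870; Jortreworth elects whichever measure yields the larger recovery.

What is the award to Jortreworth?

Statutory damages: 32 × $13,580 = $434,560
Doubled: 2 × $434,560 = $869,120
Greater of actual damages ($165,870) or enhanced statutory damages ($869,120): $869,120
Costs: 30% of $869,120 = $260,736
Award plus costs: $869,120 + $260,736 = $1,129,856
Cap at $1,366,750: $1,129,856 is within the cap, no reduction.

$1,129,856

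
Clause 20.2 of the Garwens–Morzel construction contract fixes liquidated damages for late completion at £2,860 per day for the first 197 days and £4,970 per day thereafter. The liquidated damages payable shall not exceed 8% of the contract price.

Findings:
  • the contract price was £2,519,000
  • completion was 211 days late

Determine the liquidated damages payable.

£201,520

First 197 days: 197 × £2,860 = £563,420
Remaining days: (211 − 197) × £4,970 = £69,580
Accrued per-day damages: £563,420 + £69,580 = £633,000
Cap: 8% of £2,519,000 = £201,520
Cap at £201,520: £633,000 exceeds the cap → £201,520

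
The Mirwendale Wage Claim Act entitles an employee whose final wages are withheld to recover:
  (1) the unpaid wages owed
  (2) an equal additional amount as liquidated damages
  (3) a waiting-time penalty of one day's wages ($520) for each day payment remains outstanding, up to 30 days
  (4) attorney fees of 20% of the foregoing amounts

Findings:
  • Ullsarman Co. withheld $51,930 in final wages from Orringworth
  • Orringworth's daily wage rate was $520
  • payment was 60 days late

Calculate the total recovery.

Liquidated damages (equal amount): $51,930
Penalty days: min(60, 30) = 30
Waiting-time penalty: 30 × $520 = $15,600
Subtotal: $51,930 + $51,930 + $15,600 = $119,460
Attorney fees: 20% of $119,460 = $23,892
Total award: $119,460 + $23,892 = $143,352

Total award: $143,352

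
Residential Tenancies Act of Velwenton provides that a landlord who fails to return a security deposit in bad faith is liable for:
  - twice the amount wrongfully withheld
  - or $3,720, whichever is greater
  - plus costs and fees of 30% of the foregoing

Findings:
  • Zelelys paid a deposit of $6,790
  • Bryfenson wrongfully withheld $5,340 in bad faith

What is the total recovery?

$13,884

Doubled: 2 × $5,340 = $10,680
Minimum $3,720: $10,680 meets the minimum, no increase.
Costs and fees: 30% of $10,680 = $3,204
Total recovery: $10,680 + $3,204 = $13,884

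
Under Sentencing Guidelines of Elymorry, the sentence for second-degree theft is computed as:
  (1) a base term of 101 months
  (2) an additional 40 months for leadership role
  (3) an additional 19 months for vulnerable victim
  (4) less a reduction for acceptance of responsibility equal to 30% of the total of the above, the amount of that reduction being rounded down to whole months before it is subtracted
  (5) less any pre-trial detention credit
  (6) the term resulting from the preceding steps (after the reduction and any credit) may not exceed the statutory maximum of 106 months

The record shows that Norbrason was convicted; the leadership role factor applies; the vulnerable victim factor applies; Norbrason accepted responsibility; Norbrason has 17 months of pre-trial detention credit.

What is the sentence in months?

Leadership role enhancement: +40 months
Vulnerable victim enhancement: +19 months
Adjusted term: 101 months + 40 months + 19 months = 160 months
Acceptance of responsibility reduction: 30% of 160 months = 48 months (rounded down)
After reduction: 160 − 48 = 112 months
Less pre-trial detention credit: 112 months − 17 months = 95 months
Cap at 106 months: 95 months is within the cap, no reduction.

95 months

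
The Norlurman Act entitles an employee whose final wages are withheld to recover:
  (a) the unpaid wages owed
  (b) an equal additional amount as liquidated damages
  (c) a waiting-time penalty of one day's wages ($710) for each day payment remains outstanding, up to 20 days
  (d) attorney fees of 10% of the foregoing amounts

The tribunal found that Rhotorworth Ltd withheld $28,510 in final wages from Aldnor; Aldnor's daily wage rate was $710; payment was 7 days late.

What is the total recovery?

Liquidated damages (equal amount): $28,510
Penalty days: min(7, 20) = 7
Waiting-time penalty: 7 × $710 = $4,970
Subtotal: $28,510 + $28,510 + $4,970 = $61,990
Attorney fees: 10% of $61,990 = $6,199
Total award: $61,990 + $6,199 = $68,189

Total award: $68,189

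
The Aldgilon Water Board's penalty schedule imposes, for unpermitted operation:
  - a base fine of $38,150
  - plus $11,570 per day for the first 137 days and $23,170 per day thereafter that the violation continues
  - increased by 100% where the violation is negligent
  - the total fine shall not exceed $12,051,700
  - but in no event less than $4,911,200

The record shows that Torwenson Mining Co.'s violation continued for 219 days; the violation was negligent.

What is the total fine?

First 137 days: 137 × $11,570 = $1,585,090
Remaining days: (219 − 137) × $23,170 = $1,899,940
Per-day component: $1,585,090 + $1,899,940 = $3,485,030
Base plus per-day: $38,150 + $3,485,030 = $3,523,180
Enhancement: 100% of $3,523,180 = $3,523,180
Enhanced fine: $3,523,180 + $3,523,180 = $7,046,360
Cap at $12,051,700: $7,046,360 is within the cap, no reduction.
Minimum $4,911,200: $7,046,360 meets the minimum, no increase.

$7,046,360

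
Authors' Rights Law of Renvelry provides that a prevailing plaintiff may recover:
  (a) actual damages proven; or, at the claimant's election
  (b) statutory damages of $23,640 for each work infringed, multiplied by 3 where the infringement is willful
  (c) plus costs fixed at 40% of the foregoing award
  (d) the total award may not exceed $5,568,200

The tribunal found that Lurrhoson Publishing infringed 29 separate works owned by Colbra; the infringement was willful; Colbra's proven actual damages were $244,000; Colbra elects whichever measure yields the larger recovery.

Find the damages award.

Statutory damages: 29 × $23,640 = $685,560
Trebled: 3 × $685,560 = $2,056,680
Greater of actual damages ($244,000) or enhanced statutory damages ($2,056,680): $2,056,680
Costs: 40% of $2,056,680 = $822,672
Award plus costs: $2,056,680 + $822,672 = $2,879,352
Cap at $5,568,200: $2,879,352 is within the cap, no reduction.

$2,879,352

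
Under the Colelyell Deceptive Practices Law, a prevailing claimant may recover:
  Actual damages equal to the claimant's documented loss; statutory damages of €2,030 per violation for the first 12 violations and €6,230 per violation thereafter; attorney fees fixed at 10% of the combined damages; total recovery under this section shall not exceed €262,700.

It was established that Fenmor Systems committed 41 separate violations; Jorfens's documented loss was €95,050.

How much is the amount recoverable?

€262,700

First 12 violations: 12 × €2,030 = €24,360
Remaining violations: (41 − 12) × €6,230 = €180,670
Statutory damages: €24,360 + €180,670 = €205,030
Combined damages: €95,050 + €205,030 = €300,080
Attorney fees: 10% of €300,080 = €30,008
Total before cap: €300,080 + €30,008 = €330,088
Cap at €262,700: €330,088 exceeds the cap → €262,700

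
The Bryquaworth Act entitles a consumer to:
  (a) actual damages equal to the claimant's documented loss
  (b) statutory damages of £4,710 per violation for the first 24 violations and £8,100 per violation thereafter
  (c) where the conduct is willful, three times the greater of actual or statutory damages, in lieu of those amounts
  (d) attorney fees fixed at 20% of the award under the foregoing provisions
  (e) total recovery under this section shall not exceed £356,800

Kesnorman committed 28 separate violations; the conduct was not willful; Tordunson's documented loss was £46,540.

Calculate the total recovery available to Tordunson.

Total recovery: £230,376

First 24 violations: 24 × £4,710 = £113,040
Remaining violations: (28 − 24) × £8,100 = £32,400
Statutory damages: £113,040 + £32,400 = £145,440
Conduct not willful: the in-lieu enhancement does not apply.
Actual plus statutory damages: £46,540 + £145,440 = £191,980
Attorney fees: 20% of £191,980 = £38,396
Total before cap: £191,980 + £38,396 = £230,376
Cap at £356,800: £230,376 is within the cap, no reduction.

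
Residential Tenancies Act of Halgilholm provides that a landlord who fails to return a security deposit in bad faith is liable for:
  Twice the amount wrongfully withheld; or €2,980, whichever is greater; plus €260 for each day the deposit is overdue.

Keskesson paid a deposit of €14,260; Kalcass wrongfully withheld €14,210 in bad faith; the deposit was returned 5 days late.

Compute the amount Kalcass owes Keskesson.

€29,720

Doubled: 2 × €14,210 = €28,420
Minimum €2,980: €28,420 meets the minimum, no increase.
Late-return penalty: 5 × €260 = €1,300
Damages plus late penalty: €28,420 + €1,300 = €29,720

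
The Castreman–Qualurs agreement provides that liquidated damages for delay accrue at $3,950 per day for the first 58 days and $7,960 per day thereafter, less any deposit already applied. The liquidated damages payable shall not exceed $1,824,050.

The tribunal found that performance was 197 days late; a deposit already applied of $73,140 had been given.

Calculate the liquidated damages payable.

$1,262,400

First 58 days: 58 × $3,950 = $229,100
Remaining days: (197 − 58) × $7,960 = $1,106,440
Accrued per-day damages: $229,100 + $1,106,440 = $1,335,540
Less deposit already applied: $1,335,540 − $73,140 = $1,262,400
Cap at $1,824,050: $1,262,400 is within the cap, no reduction.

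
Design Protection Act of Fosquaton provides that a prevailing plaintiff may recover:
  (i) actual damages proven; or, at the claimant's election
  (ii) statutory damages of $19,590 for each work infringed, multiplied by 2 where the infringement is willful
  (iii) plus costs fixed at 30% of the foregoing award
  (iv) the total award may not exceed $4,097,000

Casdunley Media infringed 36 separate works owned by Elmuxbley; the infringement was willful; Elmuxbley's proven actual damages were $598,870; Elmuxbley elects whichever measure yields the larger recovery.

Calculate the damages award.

$1,833,624

Statutory damages: 36 × $19,590 = $705,240
Doubled: 2 × $705,240 = $1,410,480
Greater of actual damages ($598,870) or enhanced statutory damages ($1,410,480): $1,410,480
Costs: 30% of $1,410,480 = $423,144
Award plus costs: $1,410,480 + $423,144 = $1,833,624
Cap at $4,097,000: $1,833,624 is within the cap, no reduction.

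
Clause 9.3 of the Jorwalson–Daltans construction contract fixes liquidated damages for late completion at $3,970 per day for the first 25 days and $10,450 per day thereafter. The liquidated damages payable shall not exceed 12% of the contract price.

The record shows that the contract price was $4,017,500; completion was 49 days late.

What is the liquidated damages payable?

$350,050

First 25 days: 25 × $3,970 = $99,250
Remaining days: (49 − 25) × $10,450 = $250,800
Accrued per-day damages: $99,250 + $250,800 = $350,050
Cap: 12% of $4,017,500 = $482,100
Cap at $482,100: $350,050 is within the cap, no reduction.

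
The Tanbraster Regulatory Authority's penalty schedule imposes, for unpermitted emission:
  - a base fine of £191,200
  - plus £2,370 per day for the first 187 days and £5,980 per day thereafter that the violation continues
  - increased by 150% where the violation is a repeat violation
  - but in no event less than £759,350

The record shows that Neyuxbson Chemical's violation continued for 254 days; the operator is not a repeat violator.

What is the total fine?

First 187 days: 187 × £2,370 = £443,190
Remaining days: (254 − 187) × £5,980 = £400,660
Per-day component: £443,190 + £400,660 = £843,850
Base plus per-day: £191,200 + £843,850 = £1,035,050
The operator is not a repeat violator: no 150% increase.
Minimum £759,350: £1,035,050 meets the minimum, no increase.

£1,035,050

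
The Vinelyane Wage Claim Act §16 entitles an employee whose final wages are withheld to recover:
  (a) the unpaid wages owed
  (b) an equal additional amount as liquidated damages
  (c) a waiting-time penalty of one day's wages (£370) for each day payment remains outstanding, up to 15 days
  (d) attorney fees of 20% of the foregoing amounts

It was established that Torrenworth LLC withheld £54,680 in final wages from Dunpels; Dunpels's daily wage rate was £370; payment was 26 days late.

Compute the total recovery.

Liquidated damages (equal amount): £54,680
Penalty days: min(26, 15) = 15
Waiting-time penalty: 15 × £370 = £5,550
Subtotal: £54,680 + £54,680 + £5,550 = £114,910
Attorney fees: 20% of £114,910 = £22,982
Total award: £114,910 + £22,982 = £137,892

Total award: £137,892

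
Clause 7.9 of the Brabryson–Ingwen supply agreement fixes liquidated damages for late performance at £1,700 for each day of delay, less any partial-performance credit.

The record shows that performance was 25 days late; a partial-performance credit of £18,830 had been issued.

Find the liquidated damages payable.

£23,670

Per-day damages: 25 × £1,700 = £42,500
Less partial-performance credit: £42,500 − £18,830 = £23,670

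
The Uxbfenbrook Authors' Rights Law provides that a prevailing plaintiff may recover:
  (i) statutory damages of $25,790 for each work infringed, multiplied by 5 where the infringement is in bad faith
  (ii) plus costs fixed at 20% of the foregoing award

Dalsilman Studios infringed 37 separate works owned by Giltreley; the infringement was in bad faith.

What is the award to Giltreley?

$5,725,380

Statutory damages: 37 × $25,790 = $954,230
Multiplied by 5: 5 × $954,230 = $4,771,150
Costs: 20% of $4,771,150 = $954,230
Award plus costs: $4,771,150 + $954,230 = $5,725,380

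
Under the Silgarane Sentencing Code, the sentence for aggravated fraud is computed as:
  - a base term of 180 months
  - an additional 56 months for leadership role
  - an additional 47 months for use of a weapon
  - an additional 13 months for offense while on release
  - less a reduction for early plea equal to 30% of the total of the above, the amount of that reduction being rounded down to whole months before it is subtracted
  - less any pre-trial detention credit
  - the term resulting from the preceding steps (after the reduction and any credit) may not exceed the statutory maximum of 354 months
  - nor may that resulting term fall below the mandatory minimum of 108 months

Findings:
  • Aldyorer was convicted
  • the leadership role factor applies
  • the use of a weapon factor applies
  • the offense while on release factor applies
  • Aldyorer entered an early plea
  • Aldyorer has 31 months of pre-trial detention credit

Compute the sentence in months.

Leadership role enhancement: +56 months
Use of a weapon enhancement: +47 months
Offense while on release enhancement: +13 months
Adjusted term: 180 months + 56 months + 47 months + 13 months = 296 months
Early plea reduction: 30% of 296 months = 88 months (rounded down)
After reduction: 296 − 88 = 208 months
Less pre-trial detention credit: 208 months − 31 months = 177 months
Cap at 354 months: 177 months is within the cap, no reduction.
Minimum 108 months: 177 months meets the minimum, no increase.

Sentence: 177 months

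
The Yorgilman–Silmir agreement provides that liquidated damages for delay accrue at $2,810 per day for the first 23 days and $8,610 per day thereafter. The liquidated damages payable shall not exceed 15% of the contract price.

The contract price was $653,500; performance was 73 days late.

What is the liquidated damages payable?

$98,025

First 23 days: 23 × $2,810 = $64,630
Remaining days: (73 − 23) × $8,610 = $430,500
Accrued per-day damages: $64,630 + $430,500 = $495,130
Cap: 15% of $653,500 = $98,025
Cap at $98,025: $495,130 exceeds the cap → $98,025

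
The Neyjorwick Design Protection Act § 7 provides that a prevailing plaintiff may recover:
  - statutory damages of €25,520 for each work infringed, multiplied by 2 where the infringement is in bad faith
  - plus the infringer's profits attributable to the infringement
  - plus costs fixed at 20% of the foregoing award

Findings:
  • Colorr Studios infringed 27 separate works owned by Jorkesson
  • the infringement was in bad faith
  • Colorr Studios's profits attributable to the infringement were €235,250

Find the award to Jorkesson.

Statutory damages: 27 × €25,520 = €689,040
Doubled: 2 × €689,040 = €1,378,080
Combined award: €1,378,080 + €235,250 = €1,613,330
Costs: 20% of €1,613,330 = €322,666
Award plus costs: €1,613,330 + €322,666 = €1,935,996

Award: €1,935,996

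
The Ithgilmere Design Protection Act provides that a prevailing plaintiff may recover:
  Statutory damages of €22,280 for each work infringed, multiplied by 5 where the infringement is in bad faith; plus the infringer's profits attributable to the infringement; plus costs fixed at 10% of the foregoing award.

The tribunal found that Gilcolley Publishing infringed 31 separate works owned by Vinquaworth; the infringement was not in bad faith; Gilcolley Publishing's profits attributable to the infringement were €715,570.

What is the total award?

Statutory damages: 31 × €22,280 = €690,680
Infringement not in bad faith: no ×5 enhancement.
Combined award: €690,680 + €715,570 = €1,406,250
Costs: 10% of €1,406,250 = €140,625
Award plus costs: €1,406,250 + €140,625 = €1,546,875

€1,546,875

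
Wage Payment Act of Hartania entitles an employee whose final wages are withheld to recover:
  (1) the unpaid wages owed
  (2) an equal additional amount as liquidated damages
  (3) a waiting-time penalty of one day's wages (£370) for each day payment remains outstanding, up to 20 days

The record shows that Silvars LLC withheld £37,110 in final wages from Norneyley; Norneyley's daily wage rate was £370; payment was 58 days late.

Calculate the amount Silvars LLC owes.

Liquidated damages (equal amount): £37,110
Penalty days: min(58, 20) = 20
Waiting-time penalty: 20 × £370 = £7,400
Total award: £37,110 + £37,110 + £7,400 = £81,620

£81,620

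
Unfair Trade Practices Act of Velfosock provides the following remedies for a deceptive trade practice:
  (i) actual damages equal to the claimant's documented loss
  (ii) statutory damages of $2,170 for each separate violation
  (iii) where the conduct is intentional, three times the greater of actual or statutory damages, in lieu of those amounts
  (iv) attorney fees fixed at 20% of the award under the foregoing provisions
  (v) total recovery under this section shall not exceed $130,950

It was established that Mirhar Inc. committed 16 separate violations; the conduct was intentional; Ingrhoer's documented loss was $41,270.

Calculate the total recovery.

Statutory damages: 16 × $2,170 = $34,720
Greater of actual damages ($41,270) or statutory damages ($34,720): $41,270
Trebled: 3 × $41,270 = $123,810
Attorney fees: 20% of $123,810 = $24,762
Total before cap: $123,810 + $24,762 = $148,572
Cap at $130,950: $148,572 exceeds the cap → $130,950

$130,950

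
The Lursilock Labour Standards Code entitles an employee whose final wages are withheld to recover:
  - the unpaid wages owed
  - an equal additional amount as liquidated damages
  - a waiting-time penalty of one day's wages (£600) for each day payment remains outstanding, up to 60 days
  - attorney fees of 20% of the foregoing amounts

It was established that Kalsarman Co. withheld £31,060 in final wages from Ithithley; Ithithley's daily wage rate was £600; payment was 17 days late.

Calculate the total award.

Liquidated damages (equal amount): £31,060
Penalty days: min(17, 60) = 17
Waiting-time penalty: 17 × £600 = £10,200
Subtotal: £31,060 + £31,060 + £10,200 = £72,320
Attorney fees: 20% of £72,320 = £14,464
Total award: £72,320 + £14,464 = £86,784

£86,784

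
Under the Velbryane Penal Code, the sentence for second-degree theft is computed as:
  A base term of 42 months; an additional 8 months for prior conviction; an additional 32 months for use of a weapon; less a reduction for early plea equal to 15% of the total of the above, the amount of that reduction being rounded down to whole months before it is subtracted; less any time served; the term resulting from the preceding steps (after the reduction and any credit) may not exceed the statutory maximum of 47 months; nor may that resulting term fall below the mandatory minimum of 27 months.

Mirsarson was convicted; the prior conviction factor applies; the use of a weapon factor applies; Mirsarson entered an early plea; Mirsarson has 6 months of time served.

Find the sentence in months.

47 months

Prior conviction enhancement: +8 months
Use of a weapon enhancement: +32 months
Adjusted term: 42 months + 8 months + 32 months = 82 months
Early plea reduction: 15% of 82 months = 12 months (rounded down)
After reduction: 82 − 12 = 70 months
Less time served: 70 months − 6 months = 64 months
Cap at 47 months: 64 months exceeds the cap → 47 months
Minimum 27 months: 47 months meets the minimum, no increase.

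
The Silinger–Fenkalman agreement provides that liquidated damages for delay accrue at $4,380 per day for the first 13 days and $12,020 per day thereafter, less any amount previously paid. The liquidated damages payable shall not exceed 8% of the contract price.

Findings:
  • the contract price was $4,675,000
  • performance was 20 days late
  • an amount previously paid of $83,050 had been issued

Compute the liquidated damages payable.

$58,030

First 13 days: 13 × $4,380 = $56,940
Remaining days: (20 − 13) × $12,020 = $84,140
Accrued per-day damages: $56,940 + $84,140 = $141,080
Less amount previously paid: $141,080 − $83,050 = $58,030
Cap: 8% of $4,675,000 = $374,000
Cap at $374,000: $58,030 is within the cap, no reduction.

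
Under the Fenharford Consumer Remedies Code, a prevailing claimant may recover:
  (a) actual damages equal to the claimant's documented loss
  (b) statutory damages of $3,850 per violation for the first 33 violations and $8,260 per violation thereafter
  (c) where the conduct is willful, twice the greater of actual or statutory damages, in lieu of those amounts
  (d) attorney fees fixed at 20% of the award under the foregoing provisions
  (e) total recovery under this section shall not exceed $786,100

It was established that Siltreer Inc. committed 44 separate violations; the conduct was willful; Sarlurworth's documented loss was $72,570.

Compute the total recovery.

First 33 violations: 33 × $3,850 = $127,050
Remaining violations: (44 − 33) × $8,260 = $90,860
Statutory damages: $127,050 + $90,860 = $217,910
Greater of actual damages ($72,570) or statutory damages ($217,910): $217,910
Doubled: 2 × $217,910 = $435,820
Attorney fees: 20% of $435,820 = $87,164
Total before cap: $435,820 + $87,164 = $522,984
Cap at $786,100: $522,984 is within the cap, no reduction.

$522,984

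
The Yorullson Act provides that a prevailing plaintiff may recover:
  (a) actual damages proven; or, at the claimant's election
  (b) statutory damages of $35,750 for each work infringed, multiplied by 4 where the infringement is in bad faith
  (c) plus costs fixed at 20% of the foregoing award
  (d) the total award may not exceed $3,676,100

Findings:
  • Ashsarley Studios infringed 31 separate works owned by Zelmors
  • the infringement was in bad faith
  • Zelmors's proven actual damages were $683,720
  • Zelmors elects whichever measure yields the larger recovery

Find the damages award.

$3,676,100

Statutory damages: 31 × $35,750 = $1,108,250
Multiplied by 4: 4 × $1,108,250 = $4,433,000
Greater of actual damages ($683,720) or enhanced statutory damages ($4,433,000): $4,433,000
Costs: 20% of $4,433,000 = $886,600
Award plus costs: $4,433,000 + $886,600 = $5,319,600
Cap at $3,676,100: $5,319,600 exceeds the cap → $3,676,100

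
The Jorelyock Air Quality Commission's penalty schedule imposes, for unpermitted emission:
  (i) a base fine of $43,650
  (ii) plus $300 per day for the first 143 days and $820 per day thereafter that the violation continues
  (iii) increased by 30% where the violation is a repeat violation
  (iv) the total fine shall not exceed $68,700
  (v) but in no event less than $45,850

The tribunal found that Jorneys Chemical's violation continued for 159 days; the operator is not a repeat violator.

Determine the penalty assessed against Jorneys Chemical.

Civil penalty: $68,700

First 143 days: 143 × $300 = $42,900
Remaining days: (159 − 143) × $820 = $13,120
Per-day component: $42,900 + $13,120 = $56,020
Base plus per-day: $43,650 + $56,020 = $99,670
The operator is not a repeat violator: no 30% increase.
Cap at $68,700: $99,670 exceeds the cap → $68,700
Minimum $45,850: $68,700 meets the minimum, no increase.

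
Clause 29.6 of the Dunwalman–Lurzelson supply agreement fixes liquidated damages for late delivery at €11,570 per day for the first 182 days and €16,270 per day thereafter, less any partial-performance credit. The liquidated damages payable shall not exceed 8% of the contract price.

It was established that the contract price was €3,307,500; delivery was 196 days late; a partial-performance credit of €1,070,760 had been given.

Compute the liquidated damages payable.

€264,600

First 182 days: 182 × €11,570 = €2,105,740
Remaining days: (196 − 182) × €16,270 = €227,780
Accrued per-day damages: €2,105,740 + €227,780 = €2,333,520
Less partial-performance credit: €2,333,520 − €1,070,760 = €1,262,760
Cap: 8% of €3,307,500 = €264,600
Cap at €264,600: €1,262,760 exceeds the cap → €264,600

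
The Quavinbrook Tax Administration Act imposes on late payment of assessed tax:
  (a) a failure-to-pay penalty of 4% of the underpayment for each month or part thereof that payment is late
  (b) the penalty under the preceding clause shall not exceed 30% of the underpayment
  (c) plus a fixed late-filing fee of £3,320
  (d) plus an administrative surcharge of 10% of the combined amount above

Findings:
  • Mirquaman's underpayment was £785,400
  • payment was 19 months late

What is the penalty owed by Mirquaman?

Accrued rate: 4% × 19 = 76%, capped at 30% → 30%
Failure-to-pay penalty: 30% of £785,400 = £235,620
Penalty before surcharge: £235,620 + £3,320 = £238,940
Administrative surcharge: 10% of £238,940 = £23,894
Total penalty: £238,940 + £23,894 = £262,834

£262,834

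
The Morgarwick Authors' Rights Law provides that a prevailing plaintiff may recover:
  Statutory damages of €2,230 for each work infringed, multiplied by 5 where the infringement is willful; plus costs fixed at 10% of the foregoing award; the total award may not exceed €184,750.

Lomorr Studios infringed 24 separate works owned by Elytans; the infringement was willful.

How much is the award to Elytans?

Statutory damages: 24 × €2,230 = €53,520
Multiplied by 5: 5 × €53,520 = €267,600
Costs: 10% of €267,600 = €26,760
Award plus costs: €267,600 + €26,760 = €294,360
Cap at €184,750: €294,360 exceeds the cap → €184,750

€184,750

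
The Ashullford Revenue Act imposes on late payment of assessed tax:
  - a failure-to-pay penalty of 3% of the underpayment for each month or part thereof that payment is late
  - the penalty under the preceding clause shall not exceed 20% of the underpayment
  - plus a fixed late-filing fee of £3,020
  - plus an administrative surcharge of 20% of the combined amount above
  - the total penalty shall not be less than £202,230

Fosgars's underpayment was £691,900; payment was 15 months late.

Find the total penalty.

Accrued rate: 3% × 15 = 45%, capped at 20% → 20%
Failure-to-pay penalty: 20% of £691,900 = £138,380
Penalty before surcharge: £138,380 + £3,020 = £141,400
Administrative surcharge: 20% of £141,400 = £28,280
Total penalty: £141,400 + £28,280 = £169,680
Minimum £202,230: £169,680 is below the minimum → £202,230

£202,230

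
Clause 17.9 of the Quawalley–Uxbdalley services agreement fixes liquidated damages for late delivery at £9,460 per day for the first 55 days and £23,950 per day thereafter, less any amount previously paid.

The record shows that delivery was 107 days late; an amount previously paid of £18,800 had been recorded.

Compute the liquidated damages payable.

First 55 days: 55 × £9,460 = £520,300
Remaining days: (107 − 55) × £23,950 = £1,245,400
Accrued per-day damages: £520,300 + £1,245,400 = £1,765,700
Less amount previously paid: £1,765,700 − £18,800 = £1,746,900

£1,746,900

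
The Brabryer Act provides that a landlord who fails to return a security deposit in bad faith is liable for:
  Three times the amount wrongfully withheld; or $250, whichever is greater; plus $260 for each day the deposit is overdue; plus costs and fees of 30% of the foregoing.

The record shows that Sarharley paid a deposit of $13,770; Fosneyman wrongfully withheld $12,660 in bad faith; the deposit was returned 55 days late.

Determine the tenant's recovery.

$67,964

Trebled: 3 × $12,660 = $37,980
Minimum $250: $37,980 meets the minimum, no increase.
Late-return penalty: 55 × $260 = $14,300
Damages plus late penalty: $37,980 + $14,300 = $52,280
Costs and fees: 30% of $52,280 = $15,684
Total recovery: $52,280 + $15,684 = $67,964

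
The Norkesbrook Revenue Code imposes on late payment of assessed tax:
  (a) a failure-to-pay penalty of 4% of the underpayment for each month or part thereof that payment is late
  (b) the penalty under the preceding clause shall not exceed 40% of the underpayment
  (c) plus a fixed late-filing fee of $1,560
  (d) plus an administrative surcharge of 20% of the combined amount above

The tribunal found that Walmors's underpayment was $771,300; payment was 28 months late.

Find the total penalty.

$372,096

Accrued rate: 4% × 28 = 112%, capped at 40% → 40%
Failure-to-pay penalty: 40% of $771,300 = $308,520
Penalty before surcharge: $308,520 + $1,560 = $310,080
Administrative surcharge: 20% of $310,080 = $62,016
Total penalty: $310,080 + $62,016 = $372,096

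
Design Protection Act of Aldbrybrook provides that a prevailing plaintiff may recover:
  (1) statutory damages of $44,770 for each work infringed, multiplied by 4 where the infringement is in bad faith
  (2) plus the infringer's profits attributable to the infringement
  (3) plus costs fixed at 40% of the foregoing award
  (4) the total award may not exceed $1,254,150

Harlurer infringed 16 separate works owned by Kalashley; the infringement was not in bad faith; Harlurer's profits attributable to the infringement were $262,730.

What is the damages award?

Statutory damages: 16 × $44,770 = $716,320
Infringement not in bad faith: no ×4 enhancement.
Combined award: $716,320 + $262,730 = $979,050
Costs: 40% of $979,050 = $391,620
Award plus costs: $979,050 + $391,620 = $1,370,670
Cap at $1,254,150: $1,370,670 exceeds the cap → $1,254,150

$1,254,150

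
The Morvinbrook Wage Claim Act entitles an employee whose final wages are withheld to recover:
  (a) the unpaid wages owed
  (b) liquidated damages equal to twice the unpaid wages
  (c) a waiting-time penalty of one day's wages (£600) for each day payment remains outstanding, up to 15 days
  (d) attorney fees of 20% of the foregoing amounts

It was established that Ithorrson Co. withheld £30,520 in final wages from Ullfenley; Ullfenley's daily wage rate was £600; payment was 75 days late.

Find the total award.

Doubled: 2 × £30,520 = £61,040
Penalty days: min(75, 15) = 15
Waiting-time penalty: 15 × £600 = £9,000
Subtotal: £30,520 + £61,040 + £9,000 = £100,560
Attorney fees: 20% of £100,560 = £20,112
Total award: £100,560 + £20,112 = £120,672

Total award: £120,672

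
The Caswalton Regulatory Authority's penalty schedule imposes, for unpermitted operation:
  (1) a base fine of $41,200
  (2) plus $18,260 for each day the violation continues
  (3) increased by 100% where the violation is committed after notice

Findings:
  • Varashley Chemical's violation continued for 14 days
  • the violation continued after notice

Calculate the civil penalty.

Per-day component: 14 × $18,260 = $255,640
Base plus per-day: $41,200 + $255,640 = $296,840
Enhancement: 100% of $296,840 = $296,840
Enhanced fine: $296,840 + $296,840 = $593,680

$593,680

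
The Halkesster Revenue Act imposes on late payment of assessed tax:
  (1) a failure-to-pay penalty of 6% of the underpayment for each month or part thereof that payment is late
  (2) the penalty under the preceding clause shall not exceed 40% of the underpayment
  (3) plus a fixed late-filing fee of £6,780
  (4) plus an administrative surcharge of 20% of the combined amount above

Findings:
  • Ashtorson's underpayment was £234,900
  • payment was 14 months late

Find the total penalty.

£120,888

Accrued rate: 6% × 14 = 84%, capped at 40% → 40%
Failure-to-pay penalty: 40% of £234,900 = £93,960
Penalty before surcharge: £93,960 + £6,780 = £100,740
Administrative surcharge: 20% of £100,740 = £20,148
Total penalty: £100,740 + £20,148 = £120,888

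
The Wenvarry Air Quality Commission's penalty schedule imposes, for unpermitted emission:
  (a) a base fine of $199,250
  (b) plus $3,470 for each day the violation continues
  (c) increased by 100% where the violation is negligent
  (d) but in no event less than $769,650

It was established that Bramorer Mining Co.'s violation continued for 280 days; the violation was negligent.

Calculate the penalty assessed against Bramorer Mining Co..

$2,341,700

Per-day component: 280 × $3,470 = $971,600
Base plus per-day: $199,250 + $971,600 = $1,170,850
Enhancement: 100% of $1,170,850 = $1,170,850
Enhanced fine: $1,170,850 + $1,170,850 = $2,341,700
Minimum $769,650: $2,341,700 meets the minimum, no increase.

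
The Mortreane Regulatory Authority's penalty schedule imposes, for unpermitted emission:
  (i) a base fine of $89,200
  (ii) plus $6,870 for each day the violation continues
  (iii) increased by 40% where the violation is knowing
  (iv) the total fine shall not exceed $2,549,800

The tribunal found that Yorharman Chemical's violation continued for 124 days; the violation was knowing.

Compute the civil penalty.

Per-day component: 124 × $6,870 = $851,880
Base plus per-day: $89,200 + $851,880 = $941,080
Enhancement: 40% of $941,080 = $376,432
Enhanced fine: $941,080 + $376,432 = $1,317,512
Cap at $2,549,800: $1,317,512 is within the cap, no reduction.

$1,317,512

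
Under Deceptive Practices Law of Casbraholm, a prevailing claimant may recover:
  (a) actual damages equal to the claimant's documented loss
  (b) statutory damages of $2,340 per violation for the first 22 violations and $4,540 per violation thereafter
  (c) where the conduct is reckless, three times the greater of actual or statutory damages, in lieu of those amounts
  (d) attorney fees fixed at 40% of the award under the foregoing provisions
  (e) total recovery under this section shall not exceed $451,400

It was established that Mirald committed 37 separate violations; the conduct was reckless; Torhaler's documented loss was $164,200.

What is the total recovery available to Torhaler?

$451,400

First 22 violations: 22 × $2,340 = $51,480
Remaining violations: (37 − 22) × $4,540 = $68,100
Statutory damages: $51,480 + $68,100 = $119,580
Greater of actual damages ($164,200) or statutory damages ($119,580): $164,200
Trebled: 3 × $164,200 = $492,600
Attorney fees: 40% of $492,600 = $197,040
Total before cap: $492,600 + $197,040 = $689,640
Cap at $451,400: $689,640 exceeds the cap → $451,400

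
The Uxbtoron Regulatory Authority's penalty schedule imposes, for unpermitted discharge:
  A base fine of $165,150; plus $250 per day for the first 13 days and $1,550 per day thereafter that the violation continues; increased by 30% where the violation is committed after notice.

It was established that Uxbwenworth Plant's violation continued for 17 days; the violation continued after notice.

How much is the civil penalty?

$226,980

First 13 days: 13 × $250 = $3,250
Remaining days: (17 − 13) × $1,550 = $6,200
Per-day component: $3,250 + $6,200 = $9,450
Base plus per-day: $165,150 + $9,450 = $174,600
Enhancement: 30% of $174,600 = $52,380
Enhanced fine: $174,600 + $52,380 = $226,980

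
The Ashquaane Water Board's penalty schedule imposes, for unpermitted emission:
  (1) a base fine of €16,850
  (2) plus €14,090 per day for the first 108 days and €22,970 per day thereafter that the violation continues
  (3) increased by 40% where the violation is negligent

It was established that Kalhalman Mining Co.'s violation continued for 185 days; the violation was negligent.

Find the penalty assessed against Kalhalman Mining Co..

First 108 days: 108 × €14,090 = €1,521,720
Remaining days: (185 − 108) × €22,970 = €1,768,690
Per-day component: €1,521,720 + €1,768,690 = €3,290,410
Base plus per-day: €16,850 + €3,290,410 = €3,307,260
Enhancement: 40% of €3,307,260 = €1,322,904
Enhanced fine: €3,307,260 + €1,322,904 = €4,630,164

€4,630,164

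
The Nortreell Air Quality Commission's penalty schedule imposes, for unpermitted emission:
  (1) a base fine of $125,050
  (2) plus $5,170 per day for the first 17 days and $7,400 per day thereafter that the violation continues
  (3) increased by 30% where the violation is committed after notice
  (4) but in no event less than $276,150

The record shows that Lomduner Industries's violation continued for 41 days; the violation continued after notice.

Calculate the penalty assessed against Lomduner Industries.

First 17 days: 17 × $5,170 = $87,890
Remaining days: (41 − 17) × $7,400 = $177,600
Per-day component: $87,890 + $177,600 = $265,490
Base plus per-day: $125,050 + $265,490 = $390,540
Enhancement: 30% of $390,540 = $117,162
Enhanced fine: $390,540 + $117,162 = $507,702
Minimum $276,150: $507,702 meets the minimum, no increase.

Civil penalty: $507,702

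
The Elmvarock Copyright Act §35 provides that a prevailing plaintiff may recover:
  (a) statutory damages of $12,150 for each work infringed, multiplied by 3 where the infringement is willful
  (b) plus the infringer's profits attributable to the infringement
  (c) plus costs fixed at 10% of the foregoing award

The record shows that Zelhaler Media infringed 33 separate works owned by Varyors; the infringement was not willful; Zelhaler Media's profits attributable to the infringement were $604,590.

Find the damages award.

$1,106,094

Statutory damages: 33 × $12,150 = $400,950
Infringement not willful: no ×3 enhancement.
Combined award: $400,950 + $604,590 = $1,005,540
Costs: 10% of $1,005,540 = $100,554
Award plus costs: $1,005,540 + $100,554 = $1,106,094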